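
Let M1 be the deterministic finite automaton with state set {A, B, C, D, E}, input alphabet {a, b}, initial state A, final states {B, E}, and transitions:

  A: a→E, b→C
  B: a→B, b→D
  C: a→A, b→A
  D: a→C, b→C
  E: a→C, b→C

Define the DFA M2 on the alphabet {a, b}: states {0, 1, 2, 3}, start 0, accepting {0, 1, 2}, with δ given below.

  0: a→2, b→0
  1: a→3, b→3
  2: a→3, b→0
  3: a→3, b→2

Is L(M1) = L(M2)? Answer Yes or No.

The string baa is accepted by M1 but rejected by M2.
So L(M1) ≠ L(M2).

No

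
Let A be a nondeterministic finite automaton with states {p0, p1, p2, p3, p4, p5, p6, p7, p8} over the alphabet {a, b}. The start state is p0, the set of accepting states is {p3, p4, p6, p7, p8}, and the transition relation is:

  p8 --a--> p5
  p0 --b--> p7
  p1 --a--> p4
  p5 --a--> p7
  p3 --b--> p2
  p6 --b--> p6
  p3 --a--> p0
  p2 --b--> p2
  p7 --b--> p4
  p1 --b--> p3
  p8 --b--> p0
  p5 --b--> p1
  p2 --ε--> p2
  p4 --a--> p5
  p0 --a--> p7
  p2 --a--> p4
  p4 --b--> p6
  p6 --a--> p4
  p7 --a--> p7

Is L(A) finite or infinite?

infinite

State p0 is reachable from the start and can reach an accepting state, and it lies on the cycle p0 → p7 → p4 → p5 → p1 → p3 → p0.
Traversing that cycle any number of times yields accepted strings of unbounded length, so the language is infinite.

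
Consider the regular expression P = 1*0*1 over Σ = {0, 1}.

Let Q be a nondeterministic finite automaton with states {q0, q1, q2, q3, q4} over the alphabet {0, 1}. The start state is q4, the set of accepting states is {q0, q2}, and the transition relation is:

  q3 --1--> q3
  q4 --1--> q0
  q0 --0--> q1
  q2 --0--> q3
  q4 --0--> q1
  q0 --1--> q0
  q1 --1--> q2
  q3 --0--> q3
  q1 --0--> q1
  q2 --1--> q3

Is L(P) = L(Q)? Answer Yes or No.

Converting the expression P to a DFA (subset construction, then merging equivalent states) gives the minimal DFA with states {p0, p1, p2, p3, p4}, start state p0, accepting states {p2, p3} and transitions p0: 0→p1, 1→p2; p1: 0→p1, 1→p3; p2: 0→p1, 1→p2; p3: 0→p4, 1→p4; p4: 0→p4, 1→p4.
Exploring the product automaton P × Q from the start pair (p0, q4), following both machines on each input symbol, reaches 5 state pairs: (p0, q4), (p1, q1), (p2, q0), (p3, q2), (p4, q3).
P accepts in {p2, p3} and Q accepts in {q0, q2}. In every reachable pair the two components are either both accepting — (p2, q0), (p3, q2) — or both non-accepting, so no string is accepted by exactly one of the machines: L(P) \ L(Q) and L(Q) \ L(P) are both empty.
Hence every string is accepted by P iff it is accepted by Q, and the two languages coincide.

Yes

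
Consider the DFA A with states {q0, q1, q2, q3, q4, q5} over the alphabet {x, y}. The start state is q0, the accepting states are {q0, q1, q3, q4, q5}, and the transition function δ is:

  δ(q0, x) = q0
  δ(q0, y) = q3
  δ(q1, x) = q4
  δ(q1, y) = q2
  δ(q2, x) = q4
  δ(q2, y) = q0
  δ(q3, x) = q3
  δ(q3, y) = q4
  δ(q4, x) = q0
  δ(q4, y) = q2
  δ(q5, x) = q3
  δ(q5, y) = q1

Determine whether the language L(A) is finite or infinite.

State q0 is reachable from the start and can reach an accepting state, and it lies on the cycle q0 → q0.
Traversing that cycle any number of times yields accepted strings of unbounded length, so the language is infinite.

infinite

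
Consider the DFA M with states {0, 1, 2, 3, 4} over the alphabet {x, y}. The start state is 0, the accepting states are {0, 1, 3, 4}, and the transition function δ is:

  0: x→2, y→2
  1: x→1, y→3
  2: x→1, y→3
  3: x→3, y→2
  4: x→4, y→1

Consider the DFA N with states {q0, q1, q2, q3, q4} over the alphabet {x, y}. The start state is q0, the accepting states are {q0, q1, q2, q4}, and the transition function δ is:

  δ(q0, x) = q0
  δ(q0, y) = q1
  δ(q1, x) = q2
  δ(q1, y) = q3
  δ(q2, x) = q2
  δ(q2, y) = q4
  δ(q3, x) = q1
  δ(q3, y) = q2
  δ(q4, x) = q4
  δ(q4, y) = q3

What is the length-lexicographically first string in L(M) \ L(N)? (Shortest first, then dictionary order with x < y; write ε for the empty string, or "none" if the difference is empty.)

The string yy is accepted by M but not by N.
No shorter string lies in the difference, and yy is the lexicographically first length-2 string in L(M) \ L(N).

yy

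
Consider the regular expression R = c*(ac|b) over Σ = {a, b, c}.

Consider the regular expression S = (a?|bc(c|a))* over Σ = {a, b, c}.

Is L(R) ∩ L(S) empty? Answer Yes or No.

Converting the expression R to a DFA (subset construction, then merging equivalent states) gives the minimal DFA with states {r0, r1, r2, r3}, start state r0, accepting states {r2} and transitions r0: a→r1, b→r2, c→r0; r1: a→r3, b→r3, c→r2; r2: a→r3, b→r3, c→r3; r3: a→r3, b→r3, c→r3.
Converting the expression S to a DFA (subset construction, then merging equivalent states) gives the minimal DFA with states {s0, s1, s2, s3}, start state s0, accepting states {s0} and transitions s0: a→s0, b→s1, c→s2; s1: a→s2, b→s2, c→s3; s2: a→s2, b→s2, c→s2; s3: a→s0, b→s2, c→s0.
Exploring the product automaton R × S from the start pair (r0, s0), following both machines on each input symbol, reaches 10 state pairs: (r0, s0), (r1, s0), (r2, s1), (r0, s2), (r3, s0), (r3, s1), (r2, s2), (r3, s2), (r3, s3), (r1, s2).
R accepts in {r2} and S accepts in {s0}; no reachable pair has both components accepting, so no string drives both machines to acceptance simultaneously and L(R) ∩ L(S) = ∅.
So no string is accepted by both, and the intersection is empty.

Yes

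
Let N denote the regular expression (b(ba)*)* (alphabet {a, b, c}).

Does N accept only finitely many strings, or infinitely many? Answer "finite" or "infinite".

infinite

The expression contains a Kleene star applied to a subexpression that matches at least one nonempty string, so it matches strings of unbounded length.
Hence L(N) is infinite.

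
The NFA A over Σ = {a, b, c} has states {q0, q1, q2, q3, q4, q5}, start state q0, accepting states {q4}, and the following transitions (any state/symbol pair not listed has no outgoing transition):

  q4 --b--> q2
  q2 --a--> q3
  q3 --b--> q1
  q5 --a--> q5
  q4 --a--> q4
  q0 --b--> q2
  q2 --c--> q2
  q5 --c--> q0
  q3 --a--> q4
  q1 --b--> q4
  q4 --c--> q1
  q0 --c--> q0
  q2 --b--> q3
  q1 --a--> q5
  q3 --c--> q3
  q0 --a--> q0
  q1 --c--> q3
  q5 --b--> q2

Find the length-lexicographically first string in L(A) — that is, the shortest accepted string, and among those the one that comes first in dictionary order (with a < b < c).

baa

A breadth-first search from q0 reaches an accepting state first via the path q0 → q2 → q3 → q4 on input baa.
No string of length < 3 is accepted (BFS exhausts all shorter strings without reaching an accepting state), and baa is the lexicographically least accepting string of length 3.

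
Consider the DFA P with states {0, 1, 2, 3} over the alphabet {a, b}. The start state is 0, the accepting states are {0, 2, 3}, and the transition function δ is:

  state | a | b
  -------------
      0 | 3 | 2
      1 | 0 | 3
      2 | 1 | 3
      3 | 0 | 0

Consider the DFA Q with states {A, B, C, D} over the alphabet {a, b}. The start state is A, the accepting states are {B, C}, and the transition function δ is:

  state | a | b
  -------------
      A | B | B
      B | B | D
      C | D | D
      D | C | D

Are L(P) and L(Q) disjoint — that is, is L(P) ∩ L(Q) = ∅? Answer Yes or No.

No

The string a is accepted by both P and Q.
Hence L(P) ∩ L(Q) ≠ ∅.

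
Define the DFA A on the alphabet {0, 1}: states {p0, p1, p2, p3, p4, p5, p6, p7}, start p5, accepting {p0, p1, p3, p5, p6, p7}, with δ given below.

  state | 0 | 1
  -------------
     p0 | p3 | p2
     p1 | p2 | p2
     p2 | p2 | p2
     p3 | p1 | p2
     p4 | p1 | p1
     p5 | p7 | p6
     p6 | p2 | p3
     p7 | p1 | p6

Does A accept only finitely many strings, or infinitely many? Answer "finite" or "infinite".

The useful states (reachable from p5 and able to reach an accepting state) are {p1, p3, p5, p6, p7}.
Restricted to these states the transition graph has no cycle, so every accepting path has bounded length and L is finite.

finite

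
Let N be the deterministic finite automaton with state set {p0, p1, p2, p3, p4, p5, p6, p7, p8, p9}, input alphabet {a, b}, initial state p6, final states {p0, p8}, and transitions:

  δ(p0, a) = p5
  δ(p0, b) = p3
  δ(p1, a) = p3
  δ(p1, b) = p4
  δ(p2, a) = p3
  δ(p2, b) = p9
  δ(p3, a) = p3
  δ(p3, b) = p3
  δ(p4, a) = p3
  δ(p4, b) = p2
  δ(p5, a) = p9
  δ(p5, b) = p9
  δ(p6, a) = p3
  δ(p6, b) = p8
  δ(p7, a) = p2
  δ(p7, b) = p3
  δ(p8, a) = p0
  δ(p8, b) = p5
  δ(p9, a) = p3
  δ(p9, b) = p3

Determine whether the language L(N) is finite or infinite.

finite

The useful states (reachable from p6 and able to reach an accepting state) are {p0, p6, p8}.
Restricted to these states the transition graph has no cycle, so every accepting path has bounded length and L is finite.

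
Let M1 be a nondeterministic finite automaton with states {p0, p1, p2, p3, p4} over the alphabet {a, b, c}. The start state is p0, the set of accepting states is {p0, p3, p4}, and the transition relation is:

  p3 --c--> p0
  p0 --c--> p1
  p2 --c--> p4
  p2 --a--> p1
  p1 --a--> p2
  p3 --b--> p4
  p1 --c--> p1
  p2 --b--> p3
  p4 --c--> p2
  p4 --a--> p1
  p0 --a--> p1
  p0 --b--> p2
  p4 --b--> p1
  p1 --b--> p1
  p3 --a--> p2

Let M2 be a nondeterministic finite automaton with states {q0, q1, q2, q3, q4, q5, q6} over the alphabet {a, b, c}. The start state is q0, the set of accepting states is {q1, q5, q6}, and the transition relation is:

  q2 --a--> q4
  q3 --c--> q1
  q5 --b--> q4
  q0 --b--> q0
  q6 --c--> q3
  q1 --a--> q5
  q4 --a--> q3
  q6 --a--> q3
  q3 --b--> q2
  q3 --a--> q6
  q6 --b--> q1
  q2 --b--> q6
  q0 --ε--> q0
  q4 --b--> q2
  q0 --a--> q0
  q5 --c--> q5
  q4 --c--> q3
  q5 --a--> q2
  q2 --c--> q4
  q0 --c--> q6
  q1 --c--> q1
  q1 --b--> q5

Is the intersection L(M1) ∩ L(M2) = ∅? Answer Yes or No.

The string bc is accepted by both M1 and M2.
Hence L(M1) ∩ L(M2) ≠ ∅.

No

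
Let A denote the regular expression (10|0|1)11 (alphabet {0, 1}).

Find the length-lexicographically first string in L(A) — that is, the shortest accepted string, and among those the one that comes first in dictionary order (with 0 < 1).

011

By inspection of the expression, no string of length less than 3 matches, and 011 is the lexicographically first match of length 3.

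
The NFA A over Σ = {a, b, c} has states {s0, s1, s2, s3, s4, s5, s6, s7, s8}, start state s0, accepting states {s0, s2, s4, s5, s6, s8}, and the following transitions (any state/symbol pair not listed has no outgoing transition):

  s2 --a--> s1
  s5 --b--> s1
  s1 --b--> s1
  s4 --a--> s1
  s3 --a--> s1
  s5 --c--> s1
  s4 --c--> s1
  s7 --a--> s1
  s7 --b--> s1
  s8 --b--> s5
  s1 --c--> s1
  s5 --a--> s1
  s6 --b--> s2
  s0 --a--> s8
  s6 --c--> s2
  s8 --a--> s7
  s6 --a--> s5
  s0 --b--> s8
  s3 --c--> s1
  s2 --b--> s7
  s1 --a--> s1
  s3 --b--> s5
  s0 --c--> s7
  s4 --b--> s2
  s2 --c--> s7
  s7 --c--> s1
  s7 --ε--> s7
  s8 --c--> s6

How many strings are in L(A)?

The useful subgraph on states {s0, s2, s5, s6, s8} is acyclic, so L(A) is finite; the longest accepting path visits 4 useful states, giving maximum string length 3.
Counting accepting paths from s0 by length: 1 of length 0, 2 of length 1, 4 of length 2, 6 of length 3. Total 13.

13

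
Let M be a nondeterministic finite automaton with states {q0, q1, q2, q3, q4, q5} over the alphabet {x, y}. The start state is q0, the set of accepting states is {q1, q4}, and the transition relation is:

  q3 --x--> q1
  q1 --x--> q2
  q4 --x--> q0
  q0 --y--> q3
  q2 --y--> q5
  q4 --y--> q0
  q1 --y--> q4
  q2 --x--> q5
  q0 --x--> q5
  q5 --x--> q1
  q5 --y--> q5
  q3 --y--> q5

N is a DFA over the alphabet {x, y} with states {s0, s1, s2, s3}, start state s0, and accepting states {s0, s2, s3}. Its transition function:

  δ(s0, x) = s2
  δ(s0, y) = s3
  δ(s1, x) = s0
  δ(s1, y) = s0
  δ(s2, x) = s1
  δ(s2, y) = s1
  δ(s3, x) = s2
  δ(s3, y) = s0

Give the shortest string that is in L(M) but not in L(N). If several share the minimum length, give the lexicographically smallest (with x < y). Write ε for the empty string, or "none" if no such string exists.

The string xx is accepted by M but not by N.
No shorter string lies in the difference, and xx is the lexicographically first length-2 string in L(M) \ L(N).

xx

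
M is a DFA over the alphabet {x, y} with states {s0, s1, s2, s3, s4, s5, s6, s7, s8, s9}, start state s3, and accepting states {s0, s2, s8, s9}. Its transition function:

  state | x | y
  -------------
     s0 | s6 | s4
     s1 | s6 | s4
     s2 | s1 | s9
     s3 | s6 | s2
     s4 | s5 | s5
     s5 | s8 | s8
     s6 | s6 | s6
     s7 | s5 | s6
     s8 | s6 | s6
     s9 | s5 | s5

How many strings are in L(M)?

10

The useful subgraph on states {s1, s2, s3, s4, s5, s8, s9} is acyclic, so L(M) is finite; the longest accepting path visits 6 useful states, giving maximum string length 5.
Counting accepting paths from s3 by length: 1 of length 1, 1 of length 2, 4 of length 4, 4 of length 5. Total 10.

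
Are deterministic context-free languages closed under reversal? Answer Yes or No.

L = {c bⁿaⁿ : n≥0} ∪ {d b²ⁿaⁿ : n≥0} is a DCFL: the first symbol tells a deterministic PDA whether to pop one or two b's per a. Its reversal Lᴿ = {aⁿbⁿ c : n≥0} ∪ {aⁿb²ⁿ d : n≥0} is not. DCFLs are closed under right quotient by regular languages, and Lᴿ/{c, d} = {aⁿbⁿ : n≥0} ∪ {aⁿb²ⁿ : n≥0} — the standard context-free language accepted by no deterministic PDA (intuitively the machine would have to commit to a b-to-a ratio before the distinguishing marker arrives; formally, a DPDA for it would have a single run on aⁿb²ⁿ, accepting after the prefix aⁿbⁿ and accepting again after n more b's; an ordinary PDA that simulates it on a's and b's and, at any moment when it is accepting, may switch to reading only a fresh letter e while feeding each e to the simulation as a b, would accept aⁱbʲeᵏ (k≥1) exactly when both aⁱbʲ and aⁱbʲ⁺ᵏ are in the language, i.e. its language intersected with the regular set a*b*e⁺ would be exactly {aⁿbⁿeⁿ : n≥1} — impossible, since context-free languages are closed under intersection with regular sets and {aⁿbⁿeⁿ} is not context-free). So Lᴿ cannot be a DCFL.

No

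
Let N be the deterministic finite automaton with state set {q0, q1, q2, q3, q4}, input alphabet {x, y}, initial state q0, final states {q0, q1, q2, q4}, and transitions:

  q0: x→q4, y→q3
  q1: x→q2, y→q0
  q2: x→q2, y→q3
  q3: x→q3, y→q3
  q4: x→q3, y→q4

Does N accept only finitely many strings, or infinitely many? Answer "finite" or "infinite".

infinite

State q4 is reachable from the start and can reach an accepting state, and it lies on the cycle q4 → q4.
Traversing that cycle any number of times yields accepted strings of unbounded length, so the language is infinite.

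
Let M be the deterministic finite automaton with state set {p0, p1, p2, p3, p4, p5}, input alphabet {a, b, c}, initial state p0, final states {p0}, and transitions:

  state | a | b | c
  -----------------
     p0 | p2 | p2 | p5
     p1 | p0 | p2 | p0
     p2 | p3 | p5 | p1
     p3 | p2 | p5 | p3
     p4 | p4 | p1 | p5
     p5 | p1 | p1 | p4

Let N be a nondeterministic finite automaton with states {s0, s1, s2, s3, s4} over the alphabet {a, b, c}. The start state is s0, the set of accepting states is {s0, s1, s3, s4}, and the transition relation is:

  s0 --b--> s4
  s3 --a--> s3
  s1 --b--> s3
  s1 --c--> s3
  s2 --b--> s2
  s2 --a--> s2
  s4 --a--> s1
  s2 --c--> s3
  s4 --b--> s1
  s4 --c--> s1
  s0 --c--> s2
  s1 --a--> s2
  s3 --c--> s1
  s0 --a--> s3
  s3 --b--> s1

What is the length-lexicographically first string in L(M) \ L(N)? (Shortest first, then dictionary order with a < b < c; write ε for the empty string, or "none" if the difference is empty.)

The string aca is accepted by M but not by N.
No shorter string lies in the difference, and aca is the lexicographically first length-3 string in L(M) \ L(N).

aca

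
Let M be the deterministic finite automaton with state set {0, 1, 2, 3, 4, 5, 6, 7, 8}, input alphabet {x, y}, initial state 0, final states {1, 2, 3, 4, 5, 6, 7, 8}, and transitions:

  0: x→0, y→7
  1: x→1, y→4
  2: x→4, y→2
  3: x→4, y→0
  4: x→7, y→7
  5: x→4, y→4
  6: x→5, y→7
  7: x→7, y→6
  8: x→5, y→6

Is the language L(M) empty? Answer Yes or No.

The string y is accepted: the run 0 → 7 ends in the accepting state 7.
Since at least one string is accepted, L(M) is not empty.

No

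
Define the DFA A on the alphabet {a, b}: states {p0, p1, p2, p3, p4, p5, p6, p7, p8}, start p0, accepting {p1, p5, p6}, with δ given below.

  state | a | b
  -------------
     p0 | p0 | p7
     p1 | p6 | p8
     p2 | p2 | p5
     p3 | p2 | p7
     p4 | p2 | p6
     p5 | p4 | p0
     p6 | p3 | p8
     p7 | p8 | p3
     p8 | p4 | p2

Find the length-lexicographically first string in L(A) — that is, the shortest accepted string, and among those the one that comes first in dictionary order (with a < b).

baab

A breadth-first search from p0 reaches an accepting state first via the path p0 → p7 → p8 → p4 → p6 on input baab.
No string of length < 4 is accepted (BFS exhausts all shorter strings without reaching an accepting state), and baab is the lexicographically least accepting string of length 4.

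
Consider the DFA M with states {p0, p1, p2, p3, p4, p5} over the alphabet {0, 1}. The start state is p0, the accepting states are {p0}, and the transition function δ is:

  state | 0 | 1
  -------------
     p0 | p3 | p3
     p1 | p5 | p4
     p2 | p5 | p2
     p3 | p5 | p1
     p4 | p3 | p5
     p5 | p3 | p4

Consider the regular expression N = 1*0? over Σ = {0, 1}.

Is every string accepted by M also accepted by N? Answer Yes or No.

Converting the expression N to a DFA (subset construction, then merging equivalent states) gives the minimal DFA with states {n0, n1, n2}, start state n0, accepting states {n0, n1} and transitions n0: 0→n1, 1→n0; n1: 0→n2, 1→n2; n2: 0→n2, 1→n2.
Exploring the product automaton M × N from the start pair (p0, n0), following both machines on each input symbol, reaches 11 state pairs: (p0, n0), (p3, n1), (p3, n0), (p5, n2), (p1, n2), (p5, n1), (p1, n0), (p3, n2), (p4, n2), (p4, n0), (p5, n0).
M accepts in {p0} and N accepts in {n0, n1}. The reachable pairs whose M-component is accepting are (p0, n0); in each of them the N-component is accepting too, so the product for L(M) \ L(N) (M-component accepting, N-component rejecting) has no reachable accepting pair and the difference is empty.
Hence every string in L(M) is also in L(N).

Yes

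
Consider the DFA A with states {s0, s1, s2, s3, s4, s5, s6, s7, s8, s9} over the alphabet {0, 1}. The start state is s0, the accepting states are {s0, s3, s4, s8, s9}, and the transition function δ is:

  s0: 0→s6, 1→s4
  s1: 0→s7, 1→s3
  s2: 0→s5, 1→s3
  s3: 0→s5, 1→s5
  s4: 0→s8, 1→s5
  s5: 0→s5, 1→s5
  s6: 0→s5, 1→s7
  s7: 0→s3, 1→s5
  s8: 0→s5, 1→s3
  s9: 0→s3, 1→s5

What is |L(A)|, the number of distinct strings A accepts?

The useful subgraph on states {s0, s3, s4, s6, s7, s8} is acyclic, so L(A) is finite; the longest accepting path visits 4 useful states, giving maximum string length 3.
Counting accepting paths from s0 by length: 1 of length 0, 1 of length 1, 1 of length 2, 2 of length 3. Total 5.

5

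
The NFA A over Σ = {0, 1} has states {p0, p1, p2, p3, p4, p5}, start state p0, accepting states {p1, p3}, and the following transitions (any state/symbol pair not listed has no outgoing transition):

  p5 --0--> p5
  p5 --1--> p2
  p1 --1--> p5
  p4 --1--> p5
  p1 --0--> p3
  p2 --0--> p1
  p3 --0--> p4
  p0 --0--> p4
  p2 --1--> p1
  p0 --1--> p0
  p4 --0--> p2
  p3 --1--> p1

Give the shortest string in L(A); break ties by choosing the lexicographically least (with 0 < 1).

A breadth-first search from p0 reaches an accepting state first via the path p0 → p4 → p2 → p1 on input 000.
No string of length < 3 is accepted (BFS exhausts all shorter strings without reaching an accepting state), and 000 is the lexicographically least accepting string of length 3.

000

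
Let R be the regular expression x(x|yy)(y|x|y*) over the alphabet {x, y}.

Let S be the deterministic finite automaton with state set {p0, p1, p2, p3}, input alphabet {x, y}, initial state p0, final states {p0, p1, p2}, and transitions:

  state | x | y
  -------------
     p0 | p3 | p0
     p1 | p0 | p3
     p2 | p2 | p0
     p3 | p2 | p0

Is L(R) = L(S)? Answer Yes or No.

The string xyyx is accepted by R but rejected by S.
So L(R) ≠ L(S).

No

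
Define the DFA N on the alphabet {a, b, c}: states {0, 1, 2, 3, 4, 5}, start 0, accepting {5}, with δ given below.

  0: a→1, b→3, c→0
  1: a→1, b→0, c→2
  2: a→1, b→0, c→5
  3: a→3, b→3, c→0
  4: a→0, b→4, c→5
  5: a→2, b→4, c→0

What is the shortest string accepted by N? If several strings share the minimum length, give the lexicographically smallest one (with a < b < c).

acc

A breadth-first search from 0 reaches an accepting state first via the path 0 → 1 → 2 → 5 on input acc.
No string of length < 3 is accepted (BFS exhausts all shorter strings without reaching an accepting state), and acc is the lexicographically least accepting string of length 3.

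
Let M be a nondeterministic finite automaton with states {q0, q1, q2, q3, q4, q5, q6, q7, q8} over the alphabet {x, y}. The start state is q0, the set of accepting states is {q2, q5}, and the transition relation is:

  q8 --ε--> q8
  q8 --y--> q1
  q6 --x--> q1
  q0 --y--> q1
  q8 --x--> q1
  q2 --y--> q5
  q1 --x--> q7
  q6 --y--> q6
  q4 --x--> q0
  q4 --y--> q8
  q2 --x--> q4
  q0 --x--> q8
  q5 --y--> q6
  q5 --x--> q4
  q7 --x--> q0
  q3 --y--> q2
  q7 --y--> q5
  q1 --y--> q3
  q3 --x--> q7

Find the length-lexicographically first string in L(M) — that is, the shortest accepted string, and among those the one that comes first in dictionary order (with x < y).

yxy

A breadth-first search from q0 reaches an accepting state first via the path q0 → q1 → q7 → q5 on input yxy.
No string of length < 3 is accepted (BFS exhausts all shorter strings without reaching an accepting state), and yxy is the lexicographically least accepting string of length 3.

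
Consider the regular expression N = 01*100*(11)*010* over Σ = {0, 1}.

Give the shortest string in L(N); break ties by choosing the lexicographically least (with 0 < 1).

01001

By inspection of the expression, no string of length less than 5 matches, and 01001 is the lexicographically first match of length 5.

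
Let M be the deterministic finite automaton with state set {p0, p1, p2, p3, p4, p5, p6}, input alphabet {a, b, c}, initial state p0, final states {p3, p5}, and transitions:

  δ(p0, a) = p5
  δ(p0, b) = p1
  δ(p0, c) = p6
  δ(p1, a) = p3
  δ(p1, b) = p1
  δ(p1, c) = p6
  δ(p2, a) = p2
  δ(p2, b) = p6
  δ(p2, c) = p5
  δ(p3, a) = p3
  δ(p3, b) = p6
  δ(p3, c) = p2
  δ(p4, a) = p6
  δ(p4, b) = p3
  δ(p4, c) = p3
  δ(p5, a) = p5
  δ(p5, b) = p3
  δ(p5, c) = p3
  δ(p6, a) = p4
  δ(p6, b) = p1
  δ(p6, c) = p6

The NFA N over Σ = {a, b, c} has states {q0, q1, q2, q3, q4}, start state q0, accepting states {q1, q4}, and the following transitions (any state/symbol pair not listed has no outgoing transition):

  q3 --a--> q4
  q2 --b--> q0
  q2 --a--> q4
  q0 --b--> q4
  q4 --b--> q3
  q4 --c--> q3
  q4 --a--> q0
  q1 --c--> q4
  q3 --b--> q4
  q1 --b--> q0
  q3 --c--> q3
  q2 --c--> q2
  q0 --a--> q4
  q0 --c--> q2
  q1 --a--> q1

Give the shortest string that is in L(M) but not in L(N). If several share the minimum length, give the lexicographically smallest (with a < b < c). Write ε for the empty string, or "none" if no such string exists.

The string aa is accepted by M but not by N.
No shorter string lies in the difference, and aa is the lexicographically first length-2 string in L(M) \ L(N).

aa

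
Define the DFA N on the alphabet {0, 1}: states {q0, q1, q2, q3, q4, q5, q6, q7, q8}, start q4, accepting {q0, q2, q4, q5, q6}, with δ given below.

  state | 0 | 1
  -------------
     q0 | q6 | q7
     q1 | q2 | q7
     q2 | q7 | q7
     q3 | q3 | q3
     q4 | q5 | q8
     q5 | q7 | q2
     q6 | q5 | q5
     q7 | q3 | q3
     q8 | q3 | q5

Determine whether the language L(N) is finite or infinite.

finite

The useful states (reachable from q4 and able to reach an accepting state) are {q2, q4, q5, q8}.
Restricted to these states the transition graph has no cycle, so every accepting path has bounded length and L is finite.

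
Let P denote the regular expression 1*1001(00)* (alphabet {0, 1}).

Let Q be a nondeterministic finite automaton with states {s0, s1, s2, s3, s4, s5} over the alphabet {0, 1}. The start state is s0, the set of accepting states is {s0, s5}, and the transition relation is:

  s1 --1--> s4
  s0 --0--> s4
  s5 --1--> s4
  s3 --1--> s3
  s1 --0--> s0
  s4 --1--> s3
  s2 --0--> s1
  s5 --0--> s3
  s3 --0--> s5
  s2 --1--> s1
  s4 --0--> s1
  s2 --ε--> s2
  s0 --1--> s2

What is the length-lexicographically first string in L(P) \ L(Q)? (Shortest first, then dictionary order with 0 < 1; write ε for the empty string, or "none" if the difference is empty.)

The string 1001 is accepted by P but not by Q.
No shorter string lies in the difference, and 1001 is the lexicographically first length-4 string in L(P) \ L(Q).

1001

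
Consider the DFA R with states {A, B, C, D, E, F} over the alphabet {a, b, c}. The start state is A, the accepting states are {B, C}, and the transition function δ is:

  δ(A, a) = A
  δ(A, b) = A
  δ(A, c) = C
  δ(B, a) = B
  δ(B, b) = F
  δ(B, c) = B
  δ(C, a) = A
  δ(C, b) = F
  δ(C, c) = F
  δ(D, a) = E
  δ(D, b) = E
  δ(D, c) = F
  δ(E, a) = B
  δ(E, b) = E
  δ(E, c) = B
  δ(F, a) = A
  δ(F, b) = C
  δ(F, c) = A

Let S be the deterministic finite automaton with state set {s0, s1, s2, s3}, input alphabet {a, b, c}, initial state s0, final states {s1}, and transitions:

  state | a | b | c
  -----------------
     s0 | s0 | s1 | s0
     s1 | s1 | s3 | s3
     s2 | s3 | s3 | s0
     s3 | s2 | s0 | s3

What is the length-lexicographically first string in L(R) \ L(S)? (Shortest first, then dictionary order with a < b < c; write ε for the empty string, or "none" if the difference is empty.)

c

The string c is accepted by R but not by S.
No shorter string lies in the difference, and c is the lexicographically first length-1 string in L(R) \ L(S).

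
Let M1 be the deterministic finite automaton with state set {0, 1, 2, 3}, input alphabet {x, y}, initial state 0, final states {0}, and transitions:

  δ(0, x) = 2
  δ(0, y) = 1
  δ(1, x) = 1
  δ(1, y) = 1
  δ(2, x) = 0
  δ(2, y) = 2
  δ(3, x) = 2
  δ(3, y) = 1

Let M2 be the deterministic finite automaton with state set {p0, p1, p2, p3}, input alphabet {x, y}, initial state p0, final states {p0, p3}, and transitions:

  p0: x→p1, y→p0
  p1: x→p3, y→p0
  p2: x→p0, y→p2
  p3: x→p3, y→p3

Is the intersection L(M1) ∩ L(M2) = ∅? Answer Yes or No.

No

The empty string ε is accepted by both M1 and M2.
Hence L(M1) ∩ L(M2) ≠ ∅.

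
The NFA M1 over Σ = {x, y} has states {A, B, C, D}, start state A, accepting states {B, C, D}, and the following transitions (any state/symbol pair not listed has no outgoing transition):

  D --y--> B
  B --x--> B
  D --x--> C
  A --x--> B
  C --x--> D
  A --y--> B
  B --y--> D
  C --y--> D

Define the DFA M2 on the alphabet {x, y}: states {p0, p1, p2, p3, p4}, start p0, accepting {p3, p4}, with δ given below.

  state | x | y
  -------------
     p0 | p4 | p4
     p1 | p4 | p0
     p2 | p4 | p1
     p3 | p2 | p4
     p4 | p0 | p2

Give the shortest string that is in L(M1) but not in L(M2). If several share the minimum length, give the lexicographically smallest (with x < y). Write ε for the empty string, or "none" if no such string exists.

The string xx is accepted by M1 but not by M2.
No shorter string lies in the difference, and xx is the lexicographically first length-2 string in L(M1) \ L(M2).

xx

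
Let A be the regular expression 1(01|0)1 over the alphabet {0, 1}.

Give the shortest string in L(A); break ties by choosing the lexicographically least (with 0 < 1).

101

By inspection of the expression, no string of length less than 3 matches, and 101 is the lexicographically first match of length 3.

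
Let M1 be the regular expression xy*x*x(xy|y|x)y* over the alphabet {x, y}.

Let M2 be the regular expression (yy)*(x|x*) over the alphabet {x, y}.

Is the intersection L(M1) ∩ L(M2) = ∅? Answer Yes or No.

The string xxx is accepted by both M1 and M2.
Hence L(M1) ∩ L(M2) ≠ ∅.

No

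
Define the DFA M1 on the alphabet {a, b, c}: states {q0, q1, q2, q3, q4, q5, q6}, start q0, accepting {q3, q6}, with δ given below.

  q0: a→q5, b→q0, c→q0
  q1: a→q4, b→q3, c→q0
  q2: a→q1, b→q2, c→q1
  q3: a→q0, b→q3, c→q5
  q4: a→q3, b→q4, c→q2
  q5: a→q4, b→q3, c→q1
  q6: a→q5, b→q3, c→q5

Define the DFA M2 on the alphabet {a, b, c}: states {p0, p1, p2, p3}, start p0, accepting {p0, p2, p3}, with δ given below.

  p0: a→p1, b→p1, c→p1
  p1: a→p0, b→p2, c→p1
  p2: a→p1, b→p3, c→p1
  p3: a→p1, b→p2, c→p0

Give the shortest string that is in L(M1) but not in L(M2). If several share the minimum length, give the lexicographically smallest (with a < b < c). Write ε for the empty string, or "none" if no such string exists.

aaa

The string aaa is accepted by M1 but not by M2.
No shorter string lies in the difference, and aaa is the lexicographically first length-3 string in L(M1) \ L(M2).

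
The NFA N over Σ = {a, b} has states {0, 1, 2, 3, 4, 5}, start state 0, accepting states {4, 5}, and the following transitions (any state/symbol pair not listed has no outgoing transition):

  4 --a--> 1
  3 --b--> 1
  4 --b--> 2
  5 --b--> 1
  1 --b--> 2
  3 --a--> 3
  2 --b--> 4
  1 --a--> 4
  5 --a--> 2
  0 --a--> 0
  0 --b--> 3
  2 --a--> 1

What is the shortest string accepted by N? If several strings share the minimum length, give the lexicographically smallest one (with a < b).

bba

A breadth-first search from 0 reaches an accepting state first via the path 0 → 3 → 1 → 4 on input bba.
No string of length < 3 is accepted (BFS exhausts all shorter strings without reaching an accepting state), and bba is the lexicographically least accepting string of length 3.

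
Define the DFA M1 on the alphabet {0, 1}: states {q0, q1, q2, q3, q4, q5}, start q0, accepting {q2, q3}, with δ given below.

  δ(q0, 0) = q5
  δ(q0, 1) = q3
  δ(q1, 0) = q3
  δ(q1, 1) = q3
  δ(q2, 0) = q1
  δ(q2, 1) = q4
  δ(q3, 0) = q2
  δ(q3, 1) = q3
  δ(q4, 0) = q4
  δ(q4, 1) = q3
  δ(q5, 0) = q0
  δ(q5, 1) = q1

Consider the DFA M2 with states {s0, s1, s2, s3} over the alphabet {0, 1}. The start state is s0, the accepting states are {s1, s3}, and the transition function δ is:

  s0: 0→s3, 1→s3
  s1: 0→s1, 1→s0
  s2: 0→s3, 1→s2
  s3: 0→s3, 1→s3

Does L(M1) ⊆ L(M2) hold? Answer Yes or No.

Exploring the product automaton M1 × M2 from the start pair (q0, s0), following both machines on each input symbol, reaches 7 state pairs: (q0, s0), (q5, s3), (q3, s3), (q0, s3), (q1, s3), (q2, s3), (q4, s3).
M1 accepts in {q2, q3} and M2 accepts in {s1, s3}. The reachable pairs whose M1-component is accepting are (q3, s3), (q2, s3); in each of them the M2-component is accepting too, so the product for L(M1) \ L(M2) (M1-component accepting, M2-component rejecting) has no reachable accepting pair and the difference is empty.
Hence every string in L(M1) is also in L(M2).

Yes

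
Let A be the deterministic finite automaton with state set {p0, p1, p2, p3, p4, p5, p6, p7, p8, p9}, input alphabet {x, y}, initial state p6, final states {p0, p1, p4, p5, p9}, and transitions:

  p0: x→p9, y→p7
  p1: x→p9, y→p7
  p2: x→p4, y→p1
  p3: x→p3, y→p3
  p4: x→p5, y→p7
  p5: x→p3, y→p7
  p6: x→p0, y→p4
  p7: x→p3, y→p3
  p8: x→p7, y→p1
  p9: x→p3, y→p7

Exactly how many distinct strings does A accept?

The useful subgraph on states {p0, p4, p5, p6, p9} is acyclic, so L(A) is finite; the longest accepting path visits 3 useful states, giving maximum string length 2.
Counting accepting paths from p6 by length: 2 of length 1, 2 of length 2. Total 4.

4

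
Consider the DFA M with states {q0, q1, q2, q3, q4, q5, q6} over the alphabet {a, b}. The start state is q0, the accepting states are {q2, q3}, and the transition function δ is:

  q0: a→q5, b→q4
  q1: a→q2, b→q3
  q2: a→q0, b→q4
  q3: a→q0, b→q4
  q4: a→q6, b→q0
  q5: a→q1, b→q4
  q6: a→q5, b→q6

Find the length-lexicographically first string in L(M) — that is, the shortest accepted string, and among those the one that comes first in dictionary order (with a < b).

A breadth-first search from q0 reaches an accepting state first via the path q0 → q5 → q1 → q2 on input aaa.
No string of length < 3 is accepted (BFS exhausts all shorter strings without reaching an accepting state), and aaa is the lexicographically least accepting string of length 3.

aaa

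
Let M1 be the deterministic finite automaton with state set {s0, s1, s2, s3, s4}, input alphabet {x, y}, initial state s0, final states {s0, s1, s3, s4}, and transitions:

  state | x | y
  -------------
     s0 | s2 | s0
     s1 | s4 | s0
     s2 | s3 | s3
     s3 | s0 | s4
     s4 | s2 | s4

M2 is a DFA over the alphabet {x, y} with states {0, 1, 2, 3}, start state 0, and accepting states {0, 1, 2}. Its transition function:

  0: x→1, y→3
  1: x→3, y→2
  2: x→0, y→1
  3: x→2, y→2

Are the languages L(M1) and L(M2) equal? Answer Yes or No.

The string y is accepted by M1 but rejected by M2.
So L(M1) ≠ L(M2).

No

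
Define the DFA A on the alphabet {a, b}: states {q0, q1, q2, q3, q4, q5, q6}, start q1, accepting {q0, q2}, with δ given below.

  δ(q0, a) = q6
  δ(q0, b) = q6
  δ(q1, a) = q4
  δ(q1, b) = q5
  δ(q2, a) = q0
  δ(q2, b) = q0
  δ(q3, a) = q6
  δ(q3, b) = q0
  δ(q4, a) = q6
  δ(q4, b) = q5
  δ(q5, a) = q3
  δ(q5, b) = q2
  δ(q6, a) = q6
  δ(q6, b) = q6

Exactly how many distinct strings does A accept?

8

The useful subgraph on states {q0, q1, q2, q3, q4, q5} is acyclic, so L(A) is finite; the longest accepting path visits 5 useful states, giving maximum string length 4.
Counting accepting paths from q1 by length: 1 of length 2, 4 of length 3, 3 of length 4. Total 8.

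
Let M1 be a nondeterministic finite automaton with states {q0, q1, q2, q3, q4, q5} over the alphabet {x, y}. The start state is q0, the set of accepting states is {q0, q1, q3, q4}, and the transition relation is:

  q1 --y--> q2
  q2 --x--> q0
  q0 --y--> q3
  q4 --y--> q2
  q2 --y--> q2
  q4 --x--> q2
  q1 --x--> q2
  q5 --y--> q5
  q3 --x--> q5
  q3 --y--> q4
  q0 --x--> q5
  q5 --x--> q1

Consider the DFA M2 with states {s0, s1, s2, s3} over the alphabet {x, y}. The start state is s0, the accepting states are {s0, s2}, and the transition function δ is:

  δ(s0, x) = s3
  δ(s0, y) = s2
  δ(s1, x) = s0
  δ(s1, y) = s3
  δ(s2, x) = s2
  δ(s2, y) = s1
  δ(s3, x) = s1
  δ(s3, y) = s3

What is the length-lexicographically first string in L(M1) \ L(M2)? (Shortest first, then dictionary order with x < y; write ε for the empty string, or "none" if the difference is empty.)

The string xx is accepted by M1 but not by M2.
No shorter string lies in the difference, and xx is the lexicographically first length-2 string in L(M1) \ L(M2).

xx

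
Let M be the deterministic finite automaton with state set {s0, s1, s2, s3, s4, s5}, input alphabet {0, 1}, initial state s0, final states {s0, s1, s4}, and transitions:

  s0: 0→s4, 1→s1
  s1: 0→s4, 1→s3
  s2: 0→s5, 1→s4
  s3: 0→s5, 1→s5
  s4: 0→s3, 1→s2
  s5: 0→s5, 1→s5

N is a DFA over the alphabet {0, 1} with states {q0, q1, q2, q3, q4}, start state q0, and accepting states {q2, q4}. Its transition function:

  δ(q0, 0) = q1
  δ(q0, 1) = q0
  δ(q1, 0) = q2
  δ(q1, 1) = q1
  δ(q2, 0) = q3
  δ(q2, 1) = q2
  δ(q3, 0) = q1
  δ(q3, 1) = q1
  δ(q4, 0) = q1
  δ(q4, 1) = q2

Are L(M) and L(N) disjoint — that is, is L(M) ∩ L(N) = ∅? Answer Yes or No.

Yes

Exploring the product automaton M × N from the start pair (s0, q0), following both machines on each input symbol, reaches 10 state pairs: (s0, q0), (s4, q1), (s1, q0), (s3, q2), (s2, q1), (s3, q0), (s5, q3), (s5, q2), (s5, q1), (s5, q0).
M accepts in {s0, s1, s4} and N accepts in {q2, q4}; no reachable pair has both components accepting, so no string drives both machines to acceptance simultaneously and L(M) ∩ L(N) = ∅.
So no string is accepted by both, and the intersection is empty.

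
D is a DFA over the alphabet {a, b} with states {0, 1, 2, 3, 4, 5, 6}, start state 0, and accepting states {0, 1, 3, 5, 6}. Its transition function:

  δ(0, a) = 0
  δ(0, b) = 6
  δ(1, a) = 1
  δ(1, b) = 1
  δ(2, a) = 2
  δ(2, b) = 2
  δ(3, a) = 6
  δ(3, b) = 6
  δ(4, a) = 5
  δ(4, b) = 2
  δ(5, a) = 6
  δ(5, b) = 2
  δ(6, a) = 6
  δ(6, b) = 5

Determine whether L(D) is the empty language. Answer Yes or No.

The empty string ε is accepted: the run 0 ends in the accepting state 0.
Since at least one string is accepted, L(D) is not empty.

No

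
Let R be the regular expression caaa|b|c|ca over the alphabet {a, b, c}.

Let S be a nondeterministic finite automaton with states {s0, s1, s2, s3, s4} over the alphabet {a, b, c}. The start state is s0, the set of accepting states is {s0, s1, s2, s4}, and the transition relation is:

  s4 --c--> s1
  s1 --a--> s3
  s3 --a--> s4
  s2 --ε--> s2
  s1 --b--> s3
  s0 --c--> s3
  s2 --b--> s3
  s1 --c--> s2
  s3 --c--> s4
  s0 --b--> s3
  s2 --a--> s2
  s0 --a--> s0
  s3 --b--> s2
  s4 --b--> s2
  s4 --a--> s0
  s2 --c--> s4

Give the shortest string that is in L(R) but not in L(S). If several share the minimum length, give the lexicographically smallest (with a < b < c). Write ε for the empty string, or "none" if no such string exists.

The string b is accepted by R but not by S.
No shorter string lies in the difference, and b is the lexicographically first length-1 string in L(R) \ L(S).

b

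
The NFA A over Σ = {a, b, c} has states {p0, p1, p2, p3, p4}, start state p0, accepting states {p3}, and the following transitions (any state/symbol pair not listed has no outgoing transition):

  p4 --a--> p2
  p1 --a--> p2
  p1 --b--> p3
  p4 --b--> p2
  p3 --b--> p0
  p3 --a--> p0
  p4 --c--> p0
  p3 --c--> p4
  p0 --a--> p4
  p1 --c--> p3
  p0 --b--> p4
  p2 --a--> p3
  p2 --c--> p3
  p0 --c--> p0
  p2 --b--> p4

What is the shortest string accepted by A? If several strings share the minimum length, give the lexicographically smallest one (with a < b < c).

A breadth-first search from p0 reaches an accepting state first via the path p0 → p4 → p2 → p3 on input aaa.
No string of length < 3 is accepted (BFS exhausts all shorter strings without reaching an accepting state), and aaa is the lexicographically least accepting string of length 3.

aaa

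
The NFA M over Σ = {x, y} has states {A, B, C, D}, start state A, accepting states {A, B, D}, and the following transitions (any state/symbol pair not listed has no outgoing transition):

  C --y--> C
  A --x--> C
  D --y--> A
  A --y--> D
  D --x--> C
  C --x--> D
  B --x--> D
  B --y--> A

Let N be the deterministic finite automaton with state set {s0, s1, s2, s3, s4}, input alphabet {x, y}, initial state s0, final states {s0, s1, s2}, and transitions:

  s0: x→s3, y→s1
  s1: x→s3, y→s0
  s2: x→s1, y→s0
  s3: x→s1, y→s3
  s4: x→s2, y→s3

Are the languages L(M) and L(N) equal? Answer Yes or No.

Exploring the product automaton M × N from the start pair (A, s0), following both machines on each input symbol, reaches 3 state pairs: (A, s0), (C, s3), (D, s1).
M accepts in {A, B, D} and N accepts in {s0, s1, s2}. In every reachable pair the two components are either both accepting — (A, s0), (D, s1) — or both non-accepting, so no string is accepted by exactly one of the machines: L(M) \ L(N) and L(N) \ L(M) are both empty.
Hence every string is accepted by M iff it is accepted by N, and the two languages coincide.

Yes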